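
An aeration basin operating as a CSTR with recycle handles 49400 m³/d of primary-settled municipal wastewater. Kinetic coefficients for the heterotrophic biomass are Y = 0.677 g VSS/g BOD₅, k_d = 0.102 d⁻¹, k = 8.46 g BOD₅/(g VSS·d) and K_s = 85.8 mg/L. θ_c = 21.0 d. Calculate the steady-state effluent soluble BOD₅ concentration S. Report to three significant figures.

For a completely mixed reactor with recycle the Lawrence–McCarty relation gives S = K_s·(1 + k_d·θ_c) / [θ_c·(Y·k − k_d) − 1] = 85.8 × (1 + 0.102 × 21.0) / [21.0 × (0.677 × 8.46 − 0.102) − 1] = 269.6 / 117.1 = 2.302 mg/L.

S ≈ 2.30 mg/L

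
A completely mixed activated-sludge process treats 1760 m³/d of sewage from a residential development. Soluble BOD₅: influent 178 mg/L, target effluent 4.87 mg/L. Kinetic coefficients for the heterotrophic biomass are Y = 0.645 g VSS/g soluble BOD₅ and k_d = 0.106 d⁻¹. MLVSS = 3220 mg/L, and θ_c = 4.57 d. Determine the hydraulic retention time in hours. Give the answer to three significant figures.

Steady-state biomass mass balance: V·X·(1 + k_d·θ_c) = Y·Q·(S₀ − S)·θ_c, so V = 0.645 × 1760 × (178 − 4.87) × 4.57 / [3220 × (1 + 0.106 × 4.57)] = 8.98×10^5 / 4780 = 187.9 m³.
Hydraulic retention time τ = V/Q = 187.9 / 1760 = 0.1068 d = 2.562 h.

τ ≈ 2.56 h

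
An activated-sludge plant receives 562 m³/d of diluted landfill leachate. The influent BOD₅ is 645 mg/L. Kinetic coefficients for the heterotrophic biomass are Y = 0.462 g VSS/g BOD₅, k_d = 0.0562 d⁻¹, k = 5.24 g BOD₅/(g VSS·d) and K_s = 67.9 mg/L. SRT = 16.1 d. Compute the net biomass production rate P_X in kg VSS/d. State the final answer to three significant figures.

P_X ≈ 87.4 kg VSS/d

From the Monod/SRT balance for a CMAS, S = K_s·(1+k_d θ_c)/[θ_c·(Y k − k_d) − 1] = 67.9 × (1 + 0.0562 × 16.1) / [16.1 × (0.462 × 5.24 − 0.0562) − 1] = 129.3 / 37.07 = 3.489 mg/L.
The observed yield is Y_obs = Y/(1 + k_d·θ_c) = 0.462 / (1 + 0.0562 × 16.1) = 0.462 / 1.905 = 0.2425 g VSS per g BOD₅ removed.
Substrate removed = Q·(S₀ − S) = 562 m³/d × (645 − 3.49) g/m³ = 3.61×10^5 g/d = 360.5 kg/d.
So the net sludge growth is P_X = 0.2425 × 360.5 = 87.44 kg VSS/d.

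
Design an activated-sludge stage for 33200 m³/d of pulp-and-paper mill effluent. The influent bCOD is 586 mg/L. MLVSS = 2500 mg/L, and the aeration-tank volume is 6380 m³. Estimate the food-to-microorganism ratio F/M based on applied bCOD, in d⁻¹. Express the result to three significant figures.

F/M ≈ 1.22 d⁻¹

F/M = Q·S₀ / (V·X) = 33200 × 586 / (6380 × 2500) = 1.220 g bCOD·(g VSS·d)⁻¹.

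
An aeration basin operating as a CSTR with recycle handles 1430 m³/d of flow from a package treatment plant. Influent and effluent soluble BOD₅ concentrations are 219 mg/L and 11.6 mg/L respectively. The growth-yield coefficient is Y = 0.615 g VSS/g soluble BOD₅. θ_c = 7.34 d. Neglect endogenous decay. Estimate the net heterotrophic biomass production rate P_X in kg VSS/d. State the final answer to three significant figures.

Since k_d ≈ 0, Y_obs = Y = 0.615 g VSS/g soluble BOD₅.
Substrate removed = Q·(S₀ − S) = 1430 m³/d × (219 − 11.6) g/m³ = 2.97×10^5 g/d = 296.6 kg/d.
So the net sludge growth is P_X = 0.6150 × 296.6 = 182.4 kg VSS/d.

P_X ≈ 182 kg VSS/d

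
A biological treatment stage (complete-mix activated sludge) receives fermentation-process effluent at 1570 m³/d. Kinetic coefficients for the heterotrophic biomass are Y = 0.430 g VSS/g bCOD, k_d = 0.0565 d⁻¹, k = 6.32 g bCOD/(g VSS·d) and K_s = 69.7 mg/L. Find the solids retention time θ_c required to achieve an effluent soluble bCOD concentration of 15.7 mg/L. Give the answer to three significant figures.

At the target effluent, Y k S/(K_s+S) = 0.430×6.32×15.7/85.40 = 0.4996 d⁻¹.
Then 1/θ_c = μ − k_d = 0.4996 − 0.0565 = 0.4431 d⁻¹, giving θ_c = 2.257 d.

θ_c ≈ 2.26 d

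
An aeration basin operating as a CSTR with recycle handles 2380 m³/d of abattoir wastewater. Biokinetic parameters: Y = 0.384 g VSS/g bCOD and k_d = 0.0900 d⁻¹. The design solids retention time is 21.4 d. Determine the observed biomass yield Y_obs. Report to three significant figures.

Observed yield with endogenous decay: Y_obs = Y / (1 + k_d·θ_c) = 0.384 / (1 + 0.0900 × 21.4) = 0.384 / 2.926 = 0.1312 g VSS/g bCOD.

Y_obs ≈ 0.131 g VSS/g bCOD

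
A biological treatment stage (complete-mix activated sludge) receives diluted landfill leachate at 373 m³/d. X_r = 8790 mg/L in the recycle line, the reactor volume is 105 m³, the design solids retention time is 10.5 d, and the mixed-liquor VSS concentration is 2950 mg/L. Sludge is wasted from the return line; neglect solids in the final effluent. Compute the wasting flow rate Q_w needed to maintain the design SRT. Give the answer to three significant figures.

Wasting from the return line (neglecting effluent solids): Q_w = V·X / (θ_c·X_r) = 105.0 × 2950 / (10.5 × 8790) = 3.356 m³/d.

Q_w ≈ 3.36 m³/d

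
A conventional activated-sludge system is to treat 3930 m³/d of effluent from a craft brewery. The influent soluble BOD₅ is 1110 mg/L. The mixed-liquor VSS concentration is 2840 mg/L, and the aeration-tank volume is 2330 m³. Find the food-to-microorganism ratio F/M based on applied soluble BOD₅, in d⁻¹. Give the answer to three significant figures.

F/M = Q·S₀ / (V·X) = 3930 × 1110 / (2330 × 2840) = 0.6592 g soluble BOD₅·(g VSS·d)⁻¹.

F/M ≈ 0.659 d⁻¹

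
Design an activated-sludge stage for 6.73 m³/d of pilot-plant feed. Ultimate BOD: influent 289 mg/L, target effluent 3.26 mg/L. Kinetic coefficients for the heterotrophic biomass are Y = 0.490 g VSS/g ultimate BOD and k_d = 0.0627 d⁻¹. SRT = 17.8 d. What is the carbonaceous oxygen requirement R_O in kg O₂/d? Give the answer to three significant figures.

Correct the yield for decay: Y_obs = Y/(1 + k_d θ_c) = 0.490 / (1 + 0.0627 × 17.8) = 0.490 / 2.116 = 0.2316.
Mass of ultimate BOD removed per day: Q(S₀ − S) = 6.73 × 285.7 g/m³ = 1.923 kg/d.
Net sludge production P_X = 0.2316 × 1.923 = 0.4453 kg VSS/d.
R_O = Q·(S₀ − S) − 1.42·P_X = 1.923 − 1.42 × 0.4453 = 1.291 kg O₂/d.

R_O ≈ 1.29 kg O₂/d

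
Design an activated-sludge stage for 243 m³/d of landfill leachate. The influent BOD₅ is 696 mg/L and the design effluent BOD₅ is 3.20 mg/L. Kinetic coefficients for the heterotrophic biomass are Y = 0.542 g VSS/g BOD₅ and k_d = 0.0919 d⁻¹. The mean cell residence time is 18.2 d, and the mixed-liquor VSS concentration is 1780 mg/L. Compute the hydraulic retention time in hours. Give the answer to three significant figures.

Steady-state biomass mass balance: V·X·(1 + k_d·θ_c) = Y·Q·(S₀ − S)·θ_c, so V = 0.542 × 243 × (696 − 3.20) × 18.2 / [1780 × (1 + 0.0919 × 18.2)] = 1.66×10^6 / 4757 = 349.1 m³.
HRT = V/Q = 349.1 m³ / 243 m³·d⁻¹ = 1.437 d × 24 = 34.48 h.

τ ≈ 34.5 h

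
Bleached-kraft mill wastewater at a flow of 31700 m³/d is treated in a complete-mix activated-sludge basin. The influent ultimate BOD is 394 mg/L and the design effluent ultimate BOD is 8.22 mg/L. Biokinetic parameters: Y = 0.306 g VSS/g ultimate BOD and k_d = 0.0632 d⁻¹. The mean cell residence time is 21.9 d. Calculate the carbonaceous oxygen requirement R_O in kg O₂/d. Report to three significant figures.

Y_obs = Y / (1 + k_d θ_c) = 0.306 / (1 + 0.0632 × 21.9) = 0.306 / 2.384 = 0.1284.
Substrate removed = Q·(S₀ − S) = 31700 m³/d × (394 − 8.22) g/m³ = 1.22×10^7 g/d = 12229 kg/d.
Biomass synthesised: P_X = Y_obs × 12229 = 1570 kg VSS/d.
R_O = Q·(S₀ − S) − 1.42·P_X = 12229 − 1.42 × 1570 = 10000 kg O₂/d.

R_O ≈ 10000 kg O₂/d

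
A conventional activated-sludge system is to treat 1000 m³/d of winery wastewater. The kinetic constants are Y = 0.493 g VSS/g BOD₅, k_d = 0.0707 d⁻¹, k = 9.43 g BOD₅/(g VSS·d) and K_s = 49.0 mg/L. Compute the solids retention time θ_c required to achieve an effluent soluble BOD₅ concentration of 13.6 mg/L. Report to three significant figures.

Specific growth rate at S = 13.6 mg/L: μ = YkS/(K_s+S) = 0.493·9.43·13.6/(49.0+13.6) = 1.010 d⁻¹.
1/θ_c = 1.010 − 0.0707 = 0.9393 d⁻¹, so θ_c = 1.065 d.

θ_c ≈ 1.06 d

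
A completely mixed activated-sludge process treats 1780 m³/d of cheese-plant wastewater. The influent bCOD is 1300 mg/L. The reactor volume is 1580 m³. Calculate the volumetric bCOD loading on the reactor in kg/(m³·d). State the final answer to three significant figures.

L_v ≈ 1.46 kg bCOD/(m³·d)

L_v = Q S₀ / V = 1780 × 1300 × 10⁻³ / 1580 = 1.465 kg/(m³·d).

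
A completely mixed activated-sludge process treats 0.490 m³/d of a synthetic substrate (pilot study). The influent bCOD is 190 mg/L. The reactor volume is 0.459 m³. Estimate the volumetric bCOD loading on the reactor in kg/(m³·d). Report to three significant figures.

L_v = Q S₀ / V = 0.490 × 190 × 10⁻³ / 0.4590 = 0.2028 kg/(m³·d).

L_v ≈ 0.203 kg bCOD/(m³·d)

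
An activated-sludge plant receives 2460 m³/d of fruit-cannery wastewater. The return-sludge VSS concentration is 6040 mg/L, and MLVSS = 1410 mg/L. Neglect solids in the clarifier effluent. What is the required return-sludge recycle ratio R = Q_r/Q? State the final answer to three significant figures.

R ≈ 0.305

R = Q_r/Q = X/(X_r − X) = 1410 / (6040 − 1410) = 0.3045.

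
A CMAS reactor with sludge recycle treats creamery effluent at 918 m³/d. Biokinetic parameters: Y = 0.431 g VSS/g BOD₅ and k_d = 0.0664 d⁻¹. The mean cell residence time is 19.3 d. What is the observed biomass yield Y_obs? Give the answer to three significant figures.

Y_obs ≈ 0.189 g VSS/g BOD₅

Observed yield with endogenous decay: Y_obs = Y / (1 + k_d·θ_c) = 0.431 / (1 + 0.0664 × 19.3) = 0.431 / 2.282 = 0.1889 g VSS/g BOD₅.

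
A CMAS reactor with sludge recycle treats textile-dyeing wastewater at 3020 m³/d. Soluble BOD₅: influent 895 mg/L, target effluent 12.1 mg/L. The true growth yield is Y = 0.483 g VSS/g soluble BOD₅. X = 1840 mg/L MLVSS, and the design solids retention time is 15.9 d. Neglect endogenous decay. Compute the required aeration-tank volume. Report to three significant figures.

With k_d = 0 the design equation reduces to V = Y Q (S₀−S) θ_c / X = 0.483 × 3020 × (895 − 12.1) × 15.9 / 1840 = 11129 m³.

V ≈ 11100 m³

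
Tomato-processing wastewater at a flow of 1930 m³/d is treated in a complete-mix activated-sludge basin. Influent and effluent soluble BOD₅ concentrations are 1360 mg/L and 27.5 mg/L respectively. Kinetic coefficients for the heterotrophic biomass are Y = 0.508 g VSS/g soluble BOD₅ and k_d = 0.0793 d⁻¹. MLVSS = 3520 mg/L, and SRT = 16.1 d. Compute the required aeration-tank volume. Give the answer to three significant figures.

From the SRT design equation V = Y Q (S₀−S) θ_c / [X (1 + k_d θ_c)] = 0.508 × 1930 × (1360 − 27.5) × 16.1 / [3520 × (1 + 0.0793 × 16.1)] = 2.1×10^7 / 8014 = 2625 m³.

V ≈ 2620 m³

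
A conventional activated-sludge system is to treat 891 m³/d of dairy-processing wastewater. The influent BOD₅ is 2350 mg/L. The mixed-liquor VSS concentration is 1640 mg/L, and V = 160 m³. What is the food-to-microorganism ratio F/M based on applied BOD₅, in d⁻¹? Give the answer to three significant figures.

F/M ≈ 7.98 d⁻¹

Food-to-microorganism ratio F/M = Q S₀ / (V X) = 891 × 2350 / (160.0 × 1640) = 7.980 d⁻¹.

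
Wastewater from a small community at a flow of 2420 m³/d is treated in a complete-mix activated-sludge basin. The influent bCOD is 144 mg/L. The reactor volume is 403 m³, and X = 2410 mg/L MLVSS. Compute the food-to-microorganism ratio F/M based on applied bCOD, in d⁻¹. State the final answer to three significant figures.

F/M = applied load / biomass = Q·S₀/(V·X) = 2420 × 144 / (403.0 × 2410) = 0.3588 d⁻¹.

F/M ≈ 0.359 d⁻¹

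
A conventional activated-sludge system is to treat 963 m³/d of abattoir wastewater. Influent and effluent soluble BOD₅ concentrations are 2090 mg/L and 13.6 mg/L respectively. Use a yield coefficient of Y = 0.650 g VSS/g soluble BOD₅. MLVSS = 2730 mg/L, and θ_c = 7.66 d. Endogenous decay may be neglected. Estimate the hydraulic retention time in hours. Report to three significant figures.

Biomass mass balance (decay neglected): V·X = Y·Q·(S₀ − S)·θ_c, so V = 0.650 × 963 × (2090 − 13.6) × 7.66 / 2730 = 3647 m³.
Hydraulic retention time τ = V/Q = 3647 / 963 = 3.787 d = 90.89 h.

τ ≈ 90.9 h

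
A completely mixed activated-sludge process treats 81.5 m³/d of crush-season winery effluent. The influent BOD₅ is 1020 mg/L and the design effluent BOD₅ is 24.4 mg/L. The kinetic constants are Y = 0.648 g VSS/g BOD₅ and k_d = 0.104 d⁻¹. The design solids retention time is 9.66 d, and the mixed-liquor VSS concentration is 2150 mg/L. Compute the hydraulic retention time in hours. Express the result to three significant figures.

From the SRT design equation V = Y Q (S₀−S) θ_c / [X (1 + k_d θ_c)] = 0.648 × 81.5 × (1020 − 24.4) × 9.66 / [2150 × (1 + 0.104 × 9.66)] = 5.08×10^5 / 4310 = 117.8 m³.
τ = V/Q = 117.8/81.5 = 1.446 d, or 34.70 h.

τ ≈ 34.7 h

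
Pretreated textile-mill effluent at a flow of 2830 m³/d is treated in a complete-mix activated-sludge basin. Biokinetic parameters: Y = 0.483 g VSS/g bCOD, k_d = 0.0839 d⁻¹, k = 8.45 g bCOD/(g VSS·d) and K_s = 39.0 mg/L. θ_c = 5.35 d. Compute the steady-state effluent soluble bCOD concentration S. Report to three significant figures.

For a completely mixed reactor with recycle the Lawrence–McCarty relation gives S = K_s·(1 + k_d·θ_c) / [θ_c·(Y·k − k_d) − 1] = 39.0 × (1 + 0.0839 × 5.35) / [5.35 × (0.483 × 8.45 − 0.0839) − 1] = 56.51 / 20.39 = 2.772 mg/L.

S ≈ 2.77 mg/L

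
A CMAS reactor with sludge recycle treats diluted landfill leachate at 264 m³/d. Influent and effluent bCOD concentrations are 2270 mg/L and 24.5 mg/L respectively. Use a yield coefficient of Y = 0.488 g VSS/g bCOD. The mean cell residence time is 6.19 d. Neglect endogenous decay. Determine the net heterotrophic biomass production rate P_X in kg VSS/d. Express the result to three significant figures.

P_X ≈ 289 kg VSS/d

Since k_d ≈ 0, Y_obs = Y = 0.488 g VSS/g bCOD.
Substrate removed = Q·(S₀ − S) = 264 m³/d × (2270 − 24.5) g/m³ = 5.93×10^5 g/d = 592.8 kg/d.
Biomass produced: P_X = Y_obs·Q·ΔS = 0.4880 × 592.8 ≈ 289.3 kg VSS/d.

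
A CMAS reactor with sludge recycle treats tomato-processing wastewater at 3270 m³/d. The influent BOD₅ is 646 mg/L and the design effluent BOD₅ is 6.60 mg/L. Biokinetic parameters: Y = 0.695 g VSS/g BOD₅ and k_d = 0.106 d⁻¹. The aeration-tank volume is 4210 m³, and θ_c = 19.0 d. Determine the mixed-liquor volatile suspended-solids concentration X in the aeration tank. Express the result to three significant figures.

X ≈ 2180 mg/L

From V·X·(1 + k_d·θ_c) = Y·Q·(S₀ − S)·θ_c: X = 0.695 × 3270 × (646 − 6.60) × 19.0 / [4210 × (1 + 0.106 × 19.0)] = 2176 mg/L.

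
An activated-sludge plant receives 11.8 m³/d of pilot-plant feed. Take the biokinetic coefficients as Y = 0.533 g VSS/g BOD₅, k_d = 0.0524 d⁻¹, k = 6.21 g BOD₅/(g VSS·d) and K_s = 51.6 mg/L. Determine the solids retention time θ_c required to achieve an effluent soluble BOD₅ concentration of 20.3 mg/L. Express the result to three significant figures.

From 1/θ_c = Y·k·S/(K_s + S) − k_d: Y·k·S/(K_s+S) = 0.533 × 6.21 × 20.3 / (51.6 + 20.3) = 0.9345 d⁻¹.
1/θ_c = 0.9345 − 0.0524 = 0.8821 d⁻¹, so θ_c = 1.134 d.

θ_c ≈ 1.13 d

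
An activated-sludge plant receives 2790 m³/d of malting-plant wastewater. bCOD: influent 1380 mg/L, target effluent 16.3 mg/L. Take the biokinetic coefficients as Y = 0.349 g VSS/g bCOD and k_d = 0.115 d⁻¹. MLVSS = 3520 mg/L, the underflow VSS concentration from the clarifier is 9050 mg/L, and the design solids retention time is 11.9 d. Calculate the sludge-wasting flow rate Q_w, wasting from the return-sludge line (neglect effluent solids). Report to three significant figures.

Q_w ≈ 61.9 m³/d

Rearranging the biomass balance for a CMAS with decay, V = Y·Q·ΔS·θ_c / [X·(1+k_d θ_c)] = 0.349 × 2790 × (1380 − 16.3) × 11.9 / [3520 × (1 + 0.115 × 11.9)] = 1.58×10^7 / 8337 = 1895 m³.
Q_w = (V·X)/(θ_c X_r) = 1895 × 3520 / (11.9 × 9050) = 61.95 m³/d.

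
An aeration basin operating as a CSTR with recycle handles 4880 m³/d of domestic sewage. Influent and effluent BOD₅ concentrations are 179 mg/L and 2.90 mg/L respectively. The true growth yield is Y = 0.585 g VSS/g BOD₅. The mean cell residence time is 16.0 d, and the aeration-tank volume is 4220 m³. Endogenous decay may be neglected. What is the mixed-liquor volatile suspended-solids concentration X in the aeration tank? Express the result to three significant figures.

Without decay, X = Y Q (S₀−S) θ_c / V = 0.585 × 4880 × (179 − 2.90) × 16.0 / 4220 = 1906 mg/L.

X ≈ 1910 mg/L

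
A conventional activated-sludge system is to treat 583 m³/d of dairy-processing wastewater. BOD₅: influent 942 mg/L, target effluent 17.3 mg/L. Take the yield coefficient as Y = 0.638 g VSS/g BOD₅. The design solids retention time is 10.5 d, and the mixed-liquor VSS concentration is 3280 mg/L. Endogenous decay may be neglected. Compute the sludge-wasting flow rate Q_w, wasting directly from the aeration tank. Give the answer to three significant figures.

Biomass mass balance (decay neglected): V·X = Y·Q·(S₀ − S)·θ_c, so V = 0.638 × 583 × (942 − 17.3) × 10.5 / 3280 = 1101 m³.
With mixed-liquor wasting, θ_c = V/Q_w, so Q_w = V/θ_c = 1101/10.5 = 104.9 m³/d.

Q_w ≈ 105 m³/d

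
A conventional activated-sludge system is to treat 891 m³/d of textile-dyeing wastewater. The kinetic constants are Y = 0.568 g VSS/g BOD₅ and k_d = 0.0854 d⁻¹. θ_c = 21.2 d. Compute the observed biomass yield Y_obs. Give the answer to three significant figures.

Y_obs = Y / (1 + k_d θ_c) = 0.568 / (1 + 0.0854 × 21.2) = 0.568 / 2.810 = 0.2021.

Y_obs ≈ 0.202 g VSS/g BOD₅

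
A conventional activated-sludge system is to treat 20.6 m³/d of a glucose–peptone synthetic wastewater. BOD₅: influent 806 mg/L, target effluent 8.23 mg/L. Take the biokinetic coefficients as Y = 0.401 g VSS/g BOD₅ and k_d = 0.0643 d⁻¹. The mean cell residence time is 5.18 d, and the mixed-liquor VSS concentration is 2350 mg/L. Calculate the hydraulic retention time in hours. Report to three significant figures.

τ ≈ 12.7 h

Rearranging the biomass balance for a CMAS with decay, V = Y·Q·ΔS·θ_c / [X·(1+k_d θ_c)] = 0.401 × 20.6 × (806 − 8.23) × 5.18 / [2350 × (1 + 0.0643 × 5.18)] = 3.41×10^4 / 3133 = 10.90 m³.
HRT = V/Q = 10.90 m³ / 20.6 m³·d⁻¹ = 0.5290 d × 24 = 12.70 h.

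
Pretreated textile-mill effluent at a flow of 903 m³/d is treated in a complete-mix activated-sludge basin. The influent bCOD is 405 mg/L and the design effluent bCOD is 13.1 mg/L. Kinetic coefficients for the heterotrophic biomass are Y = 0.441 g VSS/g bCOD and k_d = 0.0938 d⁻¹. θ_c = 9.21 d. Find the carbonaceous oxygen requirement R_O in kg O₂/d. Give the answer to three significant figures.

Correct the yield for decay: Y_obs = Y/(1 + k_d θ_c) = 0.441 / (1 + 0.0938 × 9.21) = 0.441 / 1.864 = 0.2366.
Q·(S₀ − S) = 903 × (405 − 13.1) × 10⁻³ = 353.9 kg/d removed.
P_X = Y_obs·Q·(S₀ − S) = 0.2366 × 353.9 = 83.73 kg VSS/d.
R_O = Q·ΔS − 1.42 P_X = 353.9 − 118.9 = 235.0 kg O₂/d.

R_O ≈ 235 kg O₂/d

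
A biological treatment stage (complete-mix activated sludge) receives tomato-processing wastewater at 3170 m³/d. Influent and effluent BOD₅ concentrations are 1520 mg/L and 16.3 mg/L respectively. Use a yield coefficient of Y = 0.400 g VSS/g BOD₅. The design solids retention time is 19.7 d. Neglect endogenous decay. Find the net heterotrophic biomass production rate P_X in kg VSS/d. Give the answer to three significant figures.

Since k_d ≈ 0, Y_obs = Y = 0.400 g VSS/g BOD₅.
Substrate removed = Q·(S₀ − S) = 3170 m³/d × (1520 − 16.3) g/m³ = 4.77×10^6 g/d = 4767 kg/d.
So the net sludge growth is P_X = 0.4000 × 4767 = 1907 kg VSS/d.

P_X ≈ 1910 kg VSS/d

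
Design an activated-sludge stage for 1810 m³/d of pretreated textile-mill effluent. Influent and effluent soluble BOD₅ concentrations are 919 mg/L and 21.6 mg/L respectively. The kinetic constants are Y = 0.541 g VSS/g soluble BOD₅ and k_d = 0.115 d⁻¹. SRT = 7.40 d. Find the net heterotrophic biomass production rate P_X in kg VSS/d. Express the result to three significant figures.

P_X ≈ 475 kg VSS/d

Observed yield with endogenous decay: Y_obs = Y / (1 + k_d·θ_c) = 0.541 / (1 + 0.115 × 7.40) = 0.541 / 1.851 = 0.2923 g VSS/g soluble BOD₅.
ΔS = 919 − 21.6 = 897.4 mg/L, so the substrate removal rate is 1810 × 897.4/1000 = 1624 kg soluble BOD₅/d.
Net biomass production P_X = Y_obs × Q·(S₀ − S) = 0.2923 × 1624 = 474.7 kg VSS/d.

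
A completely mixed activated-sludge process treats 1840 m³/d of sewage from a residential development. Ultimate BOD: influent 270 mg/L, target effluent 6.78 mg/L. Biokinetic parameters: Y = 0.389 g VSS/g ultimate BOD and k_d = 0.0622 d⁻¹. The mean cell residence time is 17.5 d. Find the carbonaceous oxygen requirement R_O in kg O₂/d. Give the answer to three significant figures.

R_O ≈ 356 kg O₂/d

The observed yield is Y_obs = Y/(1 + k_d·θ_c) = 0.389 / (1 + 0.0622 × 17.5) = 0.389 / 2.088 = 0.1863 g VSS per g ultimate BOD removed.
ΔS = 270 − 6.78 = 263.2 mg/L, so the substrate removal rate is 1840 × 263.2/1000 = 484.3 kg ultimate BOD/d.
P_X = Y_obs·Q·(S₀ − S) = 0.1863 × 484.3 = 90.21 kg VSS/d.
R_O = Q·(S₀ − S) − 1.42·P_X = 484.3 − 1.42 × 90.21 = 356.2 kg O₂/d.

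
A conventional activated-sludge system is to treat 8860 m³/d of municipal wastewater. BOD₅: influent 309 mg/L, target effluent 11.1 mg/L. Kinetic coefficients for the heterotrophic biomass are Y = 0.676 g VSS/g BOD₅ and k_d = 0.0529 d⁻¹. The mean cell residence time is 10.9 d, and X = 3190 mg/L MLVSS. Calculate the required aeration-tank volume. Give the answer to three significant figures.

V ≈ 3870 m³

Steady-state biomass mass balance: V·X·(1 + k_d·θ_c) = Y·Q·(S₀ − S)·θ_c, so V = 0.676 × 8860 × (309 − 11.1) × 10.9 / [3190 × (1 + 0.0529 × 10.9)] = 1.94×10^7 / 5029 = 3867 m³.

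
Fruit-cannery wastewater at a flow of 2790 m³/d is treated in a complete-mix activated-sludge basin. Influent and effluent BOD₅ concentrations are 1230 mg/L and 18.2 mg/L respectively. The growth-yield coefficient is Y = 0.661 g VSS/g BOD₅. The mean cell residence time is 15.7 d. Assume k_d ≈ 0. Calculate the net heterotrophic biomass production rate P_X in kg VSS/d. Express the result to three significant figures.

P_X ≈ 2230 kg VSS/d

Since k_d ≈ 0, Y_obs = Y = 0.661 g VSS/g BOD₅.
ΔS = 1230 − 18.2 = 1212 mg/L, so the substrate removal rate is 2790 × 1212/1000 = 3381 kg BOD₅/d.
Biomass produced: P_X = Y_obs·Q·ΔS = 0.6610 × 3381 ≈ 2235 kg VSS/d.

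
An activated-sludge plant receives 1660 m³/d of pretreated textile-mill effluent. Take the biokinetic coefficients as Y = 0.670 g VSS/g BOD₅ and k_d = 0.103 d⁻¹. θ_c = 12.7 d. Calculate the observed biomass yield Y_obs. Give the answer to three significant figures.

Observed yield with endogenous decay: Y_obs = Y / (1 + k_d·θ_c) = 0.670 / (1 + 0.103 × 12.7) = 0.670 / 2.308 = 0.2903 g VSS/g BOD₅.

Y_obs ≈ 0.290 g VSS/g BOD₅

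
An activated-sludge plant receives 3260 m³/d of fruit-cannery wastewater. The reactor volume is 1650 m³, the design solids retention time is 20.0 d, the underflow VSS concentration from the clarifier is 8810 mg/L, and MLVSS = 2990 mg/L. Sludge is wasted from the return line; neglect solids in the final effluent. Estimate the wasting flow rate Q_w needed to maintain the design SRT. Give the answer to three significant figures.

θ_c = V·X/(Q_w·X_r) when wasting from the recycle, so Q_w = V·X/(θ_c·X_r) = 1650 × 2990 / (20.0 × 8810) = 28.00 m³/d.

Q_w ≈ 28.0 m³/d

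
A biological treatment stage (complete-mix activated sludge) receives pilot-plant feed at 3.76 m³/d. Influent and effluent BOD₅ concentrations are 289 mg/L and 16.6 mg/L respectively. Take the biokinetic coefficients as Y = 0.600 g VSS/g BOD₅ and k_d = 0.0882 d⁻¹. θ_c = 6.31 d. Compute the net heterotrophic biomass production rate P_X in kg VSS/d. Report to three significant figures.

P_X ≈ 0.395 kg VSS/d

Y_obs = Y / (1 + k_d θ_c) = 0.600 / (1 + 0.0882 × 6.31) = 0.600 / 1.557 = 0.3855.
Mass of BOD₅ removed per day: Q(S₀ − S) = 3.76 × 272.4 g/m³ = 1.024 kg/d.
So the net sludge growth is P_X = 0.3855 × 1.024 = 0.3948 kg VSS/d.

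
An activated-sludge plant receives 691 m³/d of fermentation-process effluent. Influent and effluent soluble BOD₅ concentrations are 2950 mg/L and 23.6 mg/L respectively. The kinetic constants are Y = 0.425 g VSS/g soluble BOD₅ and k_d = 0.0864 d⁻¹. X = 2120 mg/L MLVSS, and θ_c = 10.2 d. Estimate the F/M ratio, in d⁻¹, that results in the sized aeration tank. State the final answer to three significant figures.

F/M ≈ 0.437 d⁻¹

Steady-state biomass mass balance: V·X·(1 + k_d·θ_c) = Y·Q·(S₀ − S)·θ_c, so V = 0.425 × 691 × (2950 − 23.6) × 10.2 / [2120 × (1 + 0.0864 × 10.2)] = 8.77×10^6 / 3988 = 2198 m³.
Food-to-microorganism ratio F/M = Q S₀ / (V X) = 691 × 2950 / (2198 × 2120) = 0.4375 d⁻¹.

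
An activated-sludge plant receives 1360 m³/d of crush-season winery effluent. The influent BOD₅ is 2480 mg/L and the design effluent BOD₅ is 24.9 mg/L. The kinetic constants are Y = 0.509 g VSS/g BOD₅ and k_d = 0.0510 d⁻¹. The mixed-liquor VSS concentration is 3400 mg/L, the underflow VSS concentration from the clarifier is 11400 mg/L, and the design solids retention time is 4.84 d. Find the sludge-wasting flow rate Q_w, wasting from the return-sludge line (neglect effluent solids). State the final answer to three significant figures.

Q_w ≈ 120 m³/d

Steady-state biomass mass balance: V·X·(1 + k_d·θ_c) = Y·Q·(S₀ − S)·θ_c, so V = 0.509 × 1360 × (2480 − 24.9) × 4.84 / [3400 × (1 + 0.0510 × 4.84)] = 8.23×10^6 / 4239 = 1940 m³.
θ_c = V·X/(Q_w·X_r) when wasting from the recycle, so Q_w = V·X/(θ_c·X_r) = 1940 × 3400 / (4.84 × 11400) = 119.6 m³/d.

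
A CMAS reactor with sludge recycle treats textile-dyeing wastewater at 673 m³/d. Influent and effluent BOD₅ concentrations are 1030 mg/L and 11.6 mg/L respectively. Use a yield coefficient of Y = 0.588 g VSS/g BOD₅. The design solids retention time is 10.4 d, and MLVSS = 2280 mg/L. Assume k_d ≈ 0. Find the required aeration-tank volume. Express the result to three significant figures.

V·X = Y·Q·ΔS·θ_c gives V = 0.588 × 673 × (1030 − 11.6) × 10.4 / 2280 = 1838 m³.

V ≈ 1840 m³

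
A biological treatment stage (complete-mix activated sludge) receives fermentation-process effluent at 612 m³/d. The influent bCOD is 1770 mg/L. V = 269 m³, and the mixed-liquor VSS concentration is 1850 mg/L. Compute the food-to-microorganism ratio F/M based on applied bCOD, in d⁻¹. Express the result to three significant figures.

F/M ≈ 2.18 d⁻¹

Food-to-microorganism ratio F/M = Q S₀ / (V X) = 612 × 1770 / (269.0 × 1850) = 2.177 d⁻¹.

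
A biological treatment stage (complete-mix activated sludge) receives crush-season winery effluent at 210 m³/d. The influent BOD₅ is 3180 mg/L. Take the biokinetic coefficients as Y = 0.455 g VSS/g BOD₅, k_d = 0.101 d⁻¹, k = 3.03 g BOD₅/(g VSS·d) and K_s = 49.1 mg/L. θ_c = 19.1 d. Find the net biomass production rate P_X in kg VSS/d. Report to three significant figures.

P_X ≈ 104 kg VSS/d

From the Monod/SRT balance for a CMAS, S = K_s·(1+k_d θ_c)/[θ_c·(Y k − k_d) − 1] = 49.1 × (1 + 0.101 × 19.1) / [19.1 × (0.455 × 3.03 − 0.101) − 1] = 143.8 / 23.40 = 6.145 mg/L.
Correct the yield for decay: Y_obs = Y/(1 + k_d θ_c) = 0.455 / (1 + 0.101 × 19.1) = 0.455 / 2.929 = 0.1553.
Mass of BOD₅ removed per day: Q(S₀ − S) = 210 × 3174 g/m³ = 666.5 kg/d.
P_X = Y_obs · Q(S₀ − S) = 0.1553 × 666.5 = 103.5 kg VSS/d.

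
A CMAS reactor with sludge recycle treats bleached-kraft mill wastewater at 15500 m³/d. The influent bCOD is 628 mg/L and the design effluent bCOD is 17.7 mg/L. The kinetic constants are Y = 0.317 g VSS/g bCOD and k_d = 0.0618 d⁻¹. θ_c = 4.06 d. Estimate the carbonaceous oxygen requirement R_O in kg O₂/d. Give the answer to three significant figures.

R_O ≈ 6060 kg O₂/d

Correct the yield for decay: Y_obs = Y/(1 + k_d θ_c) = 0.317 / (1 + 0.0618 × 4.06) = 0.317 / 1.251 = 0.2534.
Q·(S₀ − S) = 15500 × (628 − 17.7) × 10⁻³ = 9460 kg/d removed.
P_X = Y_obs·Q·(S₀ − S) = 0.2534 × 9460 = 2397 kg VSS/d.
R_O = Q·ΔS − 1.42 P_X = 9460 − 3404 = 6056 kg O₂/d.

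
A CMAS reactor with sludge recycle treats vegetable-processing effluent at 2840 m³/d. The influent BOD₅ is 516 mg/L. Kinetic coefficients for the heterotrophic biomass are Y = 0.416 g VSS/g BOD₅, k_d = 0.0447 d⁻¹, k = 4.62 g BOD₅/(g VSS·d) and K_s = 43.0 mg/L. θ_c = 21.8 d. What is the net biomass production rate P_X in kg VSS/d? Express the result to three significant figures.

P_X ≈ 307 kg VSS/d

From the Monod/SRT balance for a CMAS, S = K_s·(1+k_d θ_c)/[θ_c·(Y k − k_d) − 1] = 43.0 × (1 + 0.0447 × 21.8) / [21.8 × (0.416 × 4.62 − 0.0447) − 1] = 84.90 / 39.92 = 2.127 mg/L.
Correct the yield for decay: Y_obs = Y/(1 + k_d θ_c) = 0.416 / (1 + 0.0447 × 21.8) = 0.416 / 1.974 = 0.2107.
Mass of BOD₅ removed per day: Q(S₀ − S) = 2840 × 513.9 g/m³ = 1459 kg/d.
Biomass produced: P_X = Y_obs·Q·ΔS = 0.2107 × 1459 ≈ 307.5 kg VSS/d.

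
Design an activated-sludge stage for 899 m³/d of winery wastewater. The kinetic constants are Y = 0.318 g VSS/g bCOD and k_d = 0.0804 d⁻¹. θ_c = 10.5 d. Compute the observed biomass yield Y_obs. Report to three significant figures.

Observed yield with endogenous decay: Y_obs = Y / (1 + k_d·θ_c) = 0.318 / (1 + 0.0804 × 10.5) = 0.318 / 1.844 = 0.1724 g VSS/g bCOD.

Y_obs ≈ 0.172 g VSS/g bCOD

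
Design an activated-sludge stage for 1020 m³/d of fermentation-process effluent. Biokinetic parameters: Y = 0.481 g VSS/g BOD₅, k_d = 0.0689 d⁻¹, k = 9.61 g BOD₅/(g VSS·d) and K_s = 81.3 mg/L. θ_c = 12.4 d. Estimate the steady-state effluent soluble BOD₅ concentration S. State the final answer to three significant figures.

S ≈ 2.72 mg/L

From the Monod/SRT balance for a CMAS, S = K_s·(1+k_d θ_c)/[θ_c·(Y k − k_d) − 1] = 81.3 × (1 + 0.0689 × 12.4) / [12.4 × (0.481 × 9.61 − 0.0689) − 1] = 150.8 / 55.46 = 2.718 mg/L.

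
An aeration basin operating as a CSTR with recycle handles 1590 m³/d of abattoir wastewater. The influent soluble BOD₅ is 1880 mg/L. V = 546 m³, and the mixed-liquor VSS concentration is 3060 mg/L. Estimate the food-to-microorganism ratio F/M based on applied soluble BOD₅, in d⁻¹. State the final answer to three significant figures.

F/M ≈ 1.79 d⁻¹

Food-to-microorganism ratio F/M = Q S₀ / (V X) = 1590 × 1880 / (546.0 × 3060) = 1.789 d⁻¹.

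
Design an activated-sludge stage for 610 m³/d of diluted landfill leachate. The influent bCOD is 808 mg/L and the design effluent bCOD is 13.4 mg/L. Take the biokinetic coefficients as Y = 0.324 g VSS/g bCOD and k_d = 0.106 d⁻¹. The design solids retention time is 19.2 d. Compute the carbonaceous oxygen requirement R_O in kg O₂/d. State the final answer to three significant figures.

The observed yield is Y_obs = Y/(1 + k_d·θ_c) = 0.324 / (1 + 0.106 × 19.2) = 0.324 / 3.035 = 0.1067 g VSS per g bCOD removed.
Q·(S₀ − S) = 610 × (808 − 13.4) × 10⁻³ = 484.7 kg/d removed.
Biomass synthesised: P_X = Y_obs × 484.7 = 51.74 kg VSS/d.
R_O = Q·ΔS − 1.42 P_X = 484.7 − 73.47 = 411.2 kg O₂/d.

R_O ≈ 411 kg O₂/d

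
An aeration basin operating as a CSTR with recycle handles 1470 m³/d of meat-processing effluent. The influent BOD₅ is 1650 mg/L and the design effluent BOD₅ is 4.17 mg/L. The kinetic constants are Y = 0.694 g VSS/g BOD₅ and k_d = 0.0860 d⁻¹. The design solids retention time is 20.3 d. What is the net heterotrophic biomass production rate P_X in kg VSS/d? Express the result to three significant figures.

Correct the yield for decay: Y_obs = Y/(1 + k_d θ_c) = 0.694 / (1 + 0.0860 × 20.3) = 0.694 / 2.746 = 0.2527.
Substrate removed = Q·(S₀ − S) = 1470 m³/d × (1650 − 4.17) g/m³ = 2.42×10^6 g/d = 2419 kg/d.
Net biomass production P_X = Y_obs × Q·(S₀ − S) = 0.2527 × 2419 = 611.5 kg VSS/d.

P_X ≈ 611 kg VSS/d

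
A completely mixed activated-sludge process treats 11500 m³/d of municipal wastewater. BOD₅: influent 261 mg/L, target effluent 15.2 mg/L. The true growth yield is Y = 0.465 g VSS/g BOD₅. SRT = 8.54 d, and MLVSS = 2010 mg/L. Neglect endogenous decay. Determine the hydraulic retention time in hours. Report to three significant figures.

τ ≈ 11.7 h

V·X = Y·Q·ΔS·θ_c gives V = 0.465 × 11500 × (261 − 15.2) × 8.54 / 2010 = 5585 m³.
HRT = V/Q = 5585 m³ / 11500 m³·d⁻¹ = 0.4856 d × 24 = 11.65 h.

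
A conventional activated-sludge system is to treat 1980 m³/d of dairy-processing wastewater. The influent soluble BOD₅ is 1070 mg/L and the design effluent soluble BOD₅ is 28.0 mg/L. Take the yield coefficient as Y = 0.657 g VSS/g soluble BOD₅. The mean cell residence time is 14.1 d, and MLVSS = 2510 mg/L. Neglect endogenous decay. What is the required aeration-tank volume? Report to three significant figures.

V·X = Y·Q·ΔS·θ_c gives V = 0.657 × 1980 × (1070 − 28.0) × 14.1 / 2510 = 7615 m³.

V ≈ 7610 m³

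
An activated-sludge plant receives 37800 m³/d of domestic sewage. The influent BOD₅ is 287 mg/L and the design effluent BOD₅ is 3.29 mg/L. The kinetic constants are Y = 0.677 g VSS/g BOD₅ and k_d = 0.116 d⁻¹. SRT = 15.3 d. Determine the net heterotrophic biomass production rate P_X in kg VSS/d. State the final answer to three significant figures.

Observed yield with endogenous decay: Y_obs = Y / (1 + k_d·θ_c) = 0.677 / (1 + 0.116 × 15.3) = 0.677 / 2.775 = 0.2440 g VSS/g BOD₅.
Substrate removed = Q·(S₀ − S) = 37800 m³/d × (287 − 3.29) g/m³ = 1.07×10^7 g/d = 10724 kg/d.
P_X = Y_obs · Q(S₀ − S) = 0.2440 × 10724 = 2617 kg VSS/d.

P_X ≈ 2620 kg VSS/d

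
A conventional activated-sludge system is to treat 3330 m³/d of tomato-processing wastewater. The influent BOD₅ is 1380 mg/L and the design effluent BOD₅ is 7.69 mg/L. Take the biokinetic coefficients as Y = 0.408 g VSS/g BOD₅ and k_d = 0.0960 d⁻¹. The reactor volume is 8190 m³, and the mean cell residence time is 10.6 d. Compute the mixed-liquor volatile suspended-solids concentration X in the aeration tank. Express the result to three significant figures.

X ≈ 1200 mg/L

From V·X·(1 + k_d·θ_c) = Y·Q·(S₀ − S)·θ_c: X = 0.408 × 3330 × (1380 − 7.69) × 10.6 / [8190 × (1 + 0.0960 × 10.6)] = 1196 mg/L.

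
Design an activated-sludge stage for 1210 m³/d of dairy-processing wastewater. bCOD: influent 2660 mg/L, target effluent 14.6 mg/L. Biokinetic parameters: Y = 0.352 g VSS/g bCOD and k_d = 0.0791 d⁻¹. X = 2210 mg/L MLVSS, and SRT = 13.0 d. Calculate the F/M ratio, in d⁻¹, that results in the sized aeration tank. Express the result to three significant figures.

F/M ≈ 0.446 d⁻¹

From the SRT design equation V = Y Q (S₀−S) θ_c / [X (1 + k_d θ_c)] = 0.352 × 1210 × (2660 − 14.6) × 13.0 / [2210 × (1 + 0.0791 × 13.0)] = 1.46×10^7 / 4483 = 3268 m³.
F/M = Q·S₀ / (V·X) = 1210 × 2660 / (3268 × 2210) = 0.4457 g bCOD·(g VSS·d)⁻¹.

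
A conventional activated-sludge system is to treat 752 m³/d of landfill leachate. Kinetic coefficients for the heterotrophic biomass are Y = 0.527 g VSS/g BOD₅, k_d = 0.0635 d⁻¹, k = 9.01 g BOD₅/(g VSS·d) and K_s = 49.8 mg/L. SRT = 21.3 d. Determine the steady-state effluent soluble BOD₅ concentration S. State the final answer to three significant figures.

S ≈ 1.19 mg/L

From the Monod/SRT balance for a CMAS, S = K_s·(1+k_d θ_c)/[θ_c·(Y k − k_d) − 1] = 49.8 × (1 + 0.0635 × 21.3) / [21.3 × (0.527 × 9.01 − 0.0635) − 1] = 117.2 / 98.79 = 1.186 mg/L.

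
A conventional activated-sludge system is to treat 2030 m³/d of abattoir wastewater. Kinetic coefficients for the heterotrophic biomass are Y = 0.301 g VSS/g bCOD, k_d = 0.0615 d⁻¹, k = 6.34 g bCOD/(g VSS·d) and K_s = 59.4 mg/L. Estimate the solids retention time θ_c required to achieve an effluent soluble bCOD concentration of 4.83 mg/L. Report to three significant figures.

From 1/θ_c = Y·k·S/(K_s + S) − k_d: Y·k·S/(K_s+S) = 0.301 × 6.34 × 4.83 / (59.4 + 4.83) = 0.1435 d⁻¹.
θ_c = 1/(μ − k_d) = 1/(0.1435 − 0.0615) = 1/0.08200 = 12.19 d.

θ_c ≈ 12.2 d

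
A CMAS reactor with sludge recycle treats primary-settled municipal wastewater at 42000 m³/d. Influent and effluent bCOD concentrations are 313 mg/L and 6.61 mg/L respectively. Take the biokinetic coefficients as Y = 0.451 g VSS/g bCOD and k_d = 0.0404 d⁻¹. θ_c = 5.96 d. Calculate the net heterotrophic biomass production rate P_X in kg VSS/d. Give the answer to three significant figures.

P_X ≈ 4680 kg VSS/d

Y_obs = Y / (1 + k_d θ_c) = 0.451 / (1 + 0.0404 × 5.96) = 0.451 / 1.241 = 0.3635.
Mass of bCOD removed per day: Q(S₀ − S) = 42000 × 306.4 g/m³ = 12868 kg/d.
P_X = Y_obs · Q(S₀ − S) = 0.3635 × 12868 = 4677 kg VSS/d.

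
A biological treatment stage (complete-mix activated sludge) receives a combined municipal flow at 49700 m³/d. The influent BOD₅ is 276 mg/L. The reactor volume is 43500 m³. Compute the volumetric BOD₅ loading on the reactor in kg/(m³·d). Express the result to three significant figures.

L_v = Q S₀ / V = 49700 × 276 × 10⁻³ / 43500 = 0.3153 kg/(m³·d).

L_v ≈ 0.315 kg BOD₅/(m³·d)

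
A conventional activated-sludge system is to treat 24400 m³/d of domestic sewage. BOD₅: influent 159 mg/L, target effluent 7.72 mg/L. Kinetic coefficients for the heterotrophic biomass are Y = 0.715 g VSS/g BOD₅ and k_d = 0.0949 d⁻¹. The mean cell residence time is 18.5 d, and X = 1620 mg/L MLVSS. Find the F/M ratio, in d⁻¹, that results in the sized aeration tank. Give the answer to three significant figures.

Rearranging the biomass balance for a CMAS with decay, V = Y·Q·ΔS·θ_c / [X·(1+k_d θ_c)] = 0.715 × 24400 × (159 − 7.72) × 18.5 / [1620 × (1 + 0.0949 × 18.5)] = 4.88×10^7 / 4464 = 10937 m³.
F/M = applied load / biomass = Q·S₀/(V·X) = 24400 × 159 / (10937 × 1620) = 0.2190 d⁻¹.

F/M ≈ 0.219 d⁻¹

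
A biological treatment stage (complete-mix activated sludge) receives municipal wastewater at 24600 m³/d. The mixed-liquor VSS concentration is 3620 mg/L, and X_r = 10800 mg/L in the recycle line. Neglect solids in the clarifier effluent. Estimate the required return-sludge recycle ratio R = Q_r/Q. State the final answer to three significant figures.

Mass balance around the secondary clarifier (neglecting effluent solids): R = X / (X_r − X) = 3620 / (10800 − 3620) = 0.5042.

R ≈ 0.504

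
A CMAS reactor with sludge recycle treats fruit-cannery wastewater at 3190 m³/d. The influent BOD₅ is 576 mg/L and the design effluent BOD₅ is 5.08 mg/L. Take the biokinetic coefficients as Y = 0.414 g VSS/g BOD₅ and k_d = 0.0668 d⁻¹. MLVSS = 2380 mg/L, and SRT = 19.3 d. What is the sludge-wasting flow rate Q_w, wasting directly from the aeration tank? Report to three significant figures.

Q_w ≈ 138 m³/d

From the SRT design equation V = Y Q (S₀−S) θ_c / [X (1 + k_d θ_c)] = 0.414 × 3190 × (576 − 5.08) × 19.3 / [2380 × (1 + 0.0668 × 19.3)] = 1.46×10^7 / 5448 = 2671 m³.
Wasting from the aeration tank: Q_w = V / θ_c = 2671 / 19.3 = 138.4 m³/d.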